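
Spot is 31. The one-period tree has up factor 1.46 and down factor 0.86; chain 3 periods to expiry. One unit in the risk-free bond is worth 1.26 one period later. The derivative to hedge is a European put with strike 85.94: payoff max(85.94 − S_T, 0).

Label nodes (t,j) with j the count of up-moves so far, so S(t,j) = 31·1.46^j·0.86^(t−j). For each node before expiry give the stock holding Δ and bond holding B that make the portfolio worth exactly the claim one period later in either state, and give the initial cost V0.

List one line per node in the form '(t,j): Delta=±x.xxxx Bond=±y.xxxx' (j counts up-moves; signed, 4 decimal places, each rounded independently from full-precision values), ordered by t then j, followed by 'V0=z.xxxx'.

(0,0): Delta=-0.8414 Bond=39.6066
(1,0): Delta=-1.0000 Bond=54.1320
(1,1): Delta=-0.7947 Bond=47.7904
(2,0): Delta=-1.0000 Bond=68.2063
(2,1): Delta=-1.0000 Bond=68.2063
(2,2): Delta=-0.7343 Bond=56.2207
V0=13.5226

Under the risk-neutral measure, an up-move has probability p* = (R−d)/(u−d) = 0.6667 and values discount at R = 1.26.
Payoff layer (t=3): V(3,0)=66.2223, V(3,1)=52.4657, V(3,2)=29.1115, V(3,3)=0.0000
(2,0): S=22.9276. Δ = (V_up−V_dn)/(S_up−S_dn) = (52.4657−66.2223)/(33.4743−19.7177) = -1.0000. V = [p*·52.4657 + (1−p*)·66.2223]/1.26 = 45.2787. B = V − Δ·S = 68.2063.
(2,1): S=38.9236. Δ = (V_up−V_dn)/(S_up−S_dn) = (29.1115−52.4657)/(56.8285−33.4743) = -1.0000. V = [p*·29.1115 + (1−p*)·52.4657]/1.26 = 29.2827. B = V − Δ·S = 68.2063.
(2,2): S=66.0796. Δ = (V_up−V_dn)/(S_up−S_dn) = (0.0000−29.1115)/(96.4762−56.8285) = -0.7343. V = [p*·0.0000 + (1−p*)·29.1115]/1.26 = 7.7015. B = V − Δ·S = 56.2207.
(1,0): S=26.6600. Δ = (V_up−V_dn)/(S_up−S_dn) = (29.2827−45.2787)/(38.9236−22.9276) = -1.0000. V = [p*·29.2827 + (1−p*)·45.2787]/1.26 = 27.4720. B = V − Δ·S = 54.1320.
(1,1): S=45.2600. Δ = (V_up−V_dn)/(S_up−S_dn) = (7.7015−29.2827)/(66.0796−38.9236) = -0.7947. V = [p*·7.7015 + (1−p*)·29.2827]/1.26 = 11.8216. B = V − Δ·S = 47.7904.
(0,0): S=31.0000. Δ = (V_up−V_dn)/(S_up−S_dn) = (11.8216−27.4720)/(45.2600−26.6600) = -0.8414. V = [p*·11.8216 + (1−p*)·27.4720]/1.26 = 13.5226. B = V − Δ·S = 39.6066.
Each (Δ,B) replicates both successor values, so the strategy is self-financing and V0 is arbitrage-free.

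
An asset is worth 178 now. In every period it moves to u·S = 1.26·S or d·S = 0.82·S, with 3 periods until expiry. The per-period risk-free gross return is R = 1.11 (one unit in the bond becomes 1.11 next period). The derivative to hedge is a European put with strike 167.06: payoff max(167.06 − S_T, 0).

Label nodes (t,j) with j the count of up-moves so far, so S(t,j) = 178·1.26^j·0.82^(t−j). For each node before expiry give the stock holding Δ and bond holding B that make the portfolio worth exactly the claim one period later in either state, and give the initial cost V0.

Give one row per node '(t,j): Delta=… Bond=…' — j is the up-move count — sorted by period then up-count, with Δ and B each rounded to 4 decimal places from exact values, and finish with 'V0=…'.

(0,0): Delta=-0.1391 Bond=29.4907
(1,0): Delta=-0.4021 Bond=71.1227
(1,1): Delta=-0.0506 Bond=12.8788
(2,0): Delta=-1.0000 Bond=150.5045
(2,1): Delta=-0.2009 Bond=41.9333
(2,2): Delta=0.0000 Bond=0.0000
V0=4.7276

No-arbitrage ⇒ martingale measure with p* = (R−d)/(u−d) = 0.6591.
Payoff layer (t=3): V(3,0)=68.9165, V(3,1)=16.2541, V(3,2)=0.0000, V(3,3)=0.0000
(2,0): S=119.6872. Δ = (V_up−V_dn)/(S_up−S_dn) = (16.2541−68.9165)/(150.8059−98.1435) = -1.0000. V = [p*·16.2541 + (1−p*)·68.9165]/1.11 = 30.8173. B = V − Δ·S = 150.5045.
(2,1): S=183.9096. Δ = (V_up−V_dn)/(S_up−S_dn) = (0.0000−16.2541)/(231.7261−150.8059) = -0.2009. V = [p*·0.0000 + (1−p*)·16.2541]/1.11 = 4.9921. B = V − Δ·S = 41.9333.
(2,2): S=282.5928. Δ = (V_up−V_dn)/(S_up−S_dn) = (0.0000−0.0000)/(356.0669−231.7261) = 0.0000. V = [p*·0.0000 + (1−p*)·0.0000]/1.11 = 0.0000. B = V − Δ·S = 0.0000.
(1,0): S=145.9600. Δ = (V_up−V_dn)/(S_up−S_dn) = (4.9921−30.8173)/(183.9096−119.6872) = -0.4021. V = [p*·4.9921 + (1−p*)·30.8173]/1.11 = 12.4289. B = V − Δ·S = 71.1227.
(1,1): S=224.2800. Δ = (V_up−V_dn)/(S_up−S_dn) = (0.0000−4.9921)/(282.5928−183.9096) = -0.0506. V = [p*·0.0000 + (1−p*)·4.9921]/1.11 = 1.5332. B = V − Δ·S = 12.8788.
(0,0): S=178.0000. Δ = (V_up−V_dn)/(S_up−S_dn) = (1.5332−12.4289)/(224.2800−145.9600) = -0.1391. V = [p*·1.5332 + (1−p*)·12.4289]/1.11 = 4.7276. B = V − Δ·S = 29.4907.
Root portfolio cost Δ·178+B reproduces V0=4.7276.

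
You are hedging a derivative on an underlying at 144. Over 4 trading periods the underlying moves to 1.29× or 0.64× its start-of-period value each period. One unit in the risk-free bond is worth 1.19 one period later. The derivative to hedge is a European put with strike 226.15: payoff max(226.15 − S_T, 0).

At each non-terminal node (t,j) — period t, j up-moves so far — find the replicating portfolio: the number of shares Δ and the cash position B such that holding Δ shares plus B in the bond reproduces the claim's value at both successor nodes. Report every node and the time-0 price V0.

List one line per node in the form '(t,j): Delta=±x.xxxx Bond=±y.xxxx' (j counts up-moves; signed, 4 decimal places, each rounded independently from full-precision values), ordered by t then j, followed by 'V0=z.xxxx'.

Under the risk-neutral measure, an up-move has probability p* = (R−d)/(u−d) = 0.8462 and values discount at R = 1.19.
Terminal values V(4,·): V(4,0)=201.9908, V(4,1)=177.4541, V(4,2)=127.9974, V(4,3)=28.3111, V(4,4)=0.0000
  t=3,j=0: stock 37.7487 → up 48.6959 (V=177.4541), down 24.1592 (V=201.9908). Price 152.2933; hedge Δ=-1.0000, bond B=190.0420.
  t=3,j=1: stock 76.0873 → up 98.1526 (V=127.9974), down 48.6959 (V=177.4541). Price 113.9547; hedge Δ=-1.0000, bond B=190.0420.
  t=3,j=2: stock 153.3635 → up 197.8389 (V=28.3111), down 98.1526 (V=127.9974). Price 36.6786; hedge Δ=-1.0000, bond B=190.0420.
  t=3,j=3: stock 309.1232 → up 398.7689 (V=0.0000), down 197.8389 (V=28.3111). Price 3.6601; hedge Δ=-0.1409, bond B=47.2157.
  t=2,j=0: stock 58.9824 → up 76.0873 (V=113.9547), down 37.7487 (V=152.2933). Price 100.7168; hedge Δ=-1.0000, bond B=159.6992.
  t=2,j=1: stock 118.8864 → up 153.3635 (V=36.6786), down 76.0873 (V=113.9547). Price 40.8128; hedge Δ=-1.0000, bond B=159.6992.
  t=2,j=2: stock 239.6304 → up 309.1232 (V=3.6601), down 153.3635 (V=36.6786). Price 7.3444; hedge Δ=-0.2120, bond B=58.1420.
  t=1,j=0: stock 92.1600 → up 118.8864 (V=40.8128), down 58.9824 (V=100.7168). Price 42.0410; hedge Δ=-1.0000, bond B=134.2010.
  t=1,j=1: stock 185.7600 → up 239.6304 (V=7.3444), down 118.8864 (V=40.8128). Price 10.4987; hedge Δ=-0.2772, bond B=61.9884.
  t=0,j=0: stock 144.0000 → up 185.7600 (V=10.4987), down 92.1600 (V=42.0410). Price 12.9003; hedge Δ=-0.3370, bond B=61.4269.
Each (Δ,B) replicates both successor values, so the strategy is self-financing and V0 is arbitrage-free.

(0,0): Delta=-0.3370 Bond=61.4269
(1,0): Delta=-1.0000 Bond=134.2010
(1,1): Delta=-0.2772 Bond=61.9884
(2,0): Delta=-1.0000 Bond=159.6992
(2,1): Delta=-1.0000 Bond=159.6992
(2,2): Delta=-0.2120 Bond=58.1420
(3,0): Delta=-1.0000 Bond=190.0420
(3,1): Delta=-1.0000 Bond=190.0420
(3,2): Delta=-1.0000 Bond=190.0420
(3,3): Delta=-0.1409 Bond=47.2157
V0=12.9003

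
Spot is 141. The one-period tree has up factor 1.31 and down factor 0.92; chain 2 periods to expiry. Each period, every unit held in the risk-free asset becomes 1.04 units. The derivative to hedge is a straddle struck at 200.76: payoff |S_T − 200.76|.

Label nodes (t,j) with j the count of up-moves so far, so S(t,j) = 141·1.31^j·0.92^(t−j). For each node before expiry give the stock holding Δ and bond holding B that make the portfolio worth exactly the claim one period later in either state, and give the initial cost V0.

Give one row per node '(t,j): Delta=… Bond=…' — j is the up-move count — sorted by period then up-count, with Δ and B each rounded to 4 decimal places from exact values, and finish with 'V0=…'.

Under the risk-neutral measure, an up-move has probability p* = (R−d)/(u−d) = 0.3077 and values discount at R = 1.04.
Terminal payoffs: V(2,0)=81.4176, V(2,1)=30.8268, V(2,2)=41.2101
  t=1,j=0: stock 129.7200 → up 169.9332 (V=30.8268), down 119.3424 (V=81.4176). Price 63.3185; hedge Δ=-1.0000, bond B=193.0385.
  t=1,j=1: stock 184.7100 → up 241.9701 (V=41.2101), down 169.9332 (V=30.8268). Price 32.7131; hedge Δ=0.1441, bond B=6.0893.
  t=0,j=0: stock 141.0000 → up 184.7100 (V=32.7131), down 129.7200 (V=63.3185). Price 51.8283; hedge Δ=-0.5566, bond B=130.3035.
Each (Δ,B) replicates both successor values, so the strategy is self-financing and V0 is arbitrage-free.

(0,0): Delta=-0.5566 Bond=130.3035
(1,0): Delta=-1.0000 Bond=193.0385
(1,1): Delta=0.1441 Bond=6.0893
V0=51.8283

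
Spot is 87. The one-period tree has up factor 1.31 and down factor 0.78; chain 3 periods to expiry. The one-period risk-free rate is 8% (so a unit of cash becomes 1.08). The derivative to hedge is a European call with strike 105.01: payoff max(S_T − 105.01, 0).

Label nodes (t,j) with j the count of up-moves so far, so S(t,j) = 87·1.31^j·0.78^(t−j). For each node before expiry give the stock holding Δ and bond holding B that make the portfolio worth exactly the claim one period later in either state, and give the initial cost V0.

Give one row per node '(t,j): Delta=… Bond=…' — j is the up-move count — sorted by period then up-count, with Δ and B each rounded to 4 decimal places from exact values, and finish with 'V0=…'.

Under the risk-neutral measure, an up-move has probability p* = (R−d)/(u−d) = 0.5660 and values discount at R = 1.08.
Terminal values V(3,·): V(3,0)=0.0000, V(3,1)=0.0000, V(3,2)=11.4445, V(3,3)=90.5739
(2,0): S=52.9308. Δ = (V_up−V_dn)/(S_up−S_dn) = (0.0000−0.0000)/(69.3393−41.2860) = 0.0000. V = [p*·0.0000 + (1−p*)·0.0000]/1.08 = 0.0000. B = V − Δ·S = 0.0000.
(2,1): S=88.8966. Δ = (V_up−V_dn)/(S_up−S_dn) = (11.4445−0.0000)/(116.4545−69.3393) = 0.2429. V = [p*·11.4445 + (1−p*)·0.0000]/1.08 = 5.9982. B = V − Δ·S = -15.5953.
(2,2): S=149.3007. Δ = (V_up−V_dn)/(S_up−S_dn) = (90.5739−11.4445)/(195.5839−116.4545) = 1.0000. V = [p*·90.5739 + (1−p*)·11.4445]/1.08 = 52.0692. B = V − Δ·S = -97.2315.
(1,0): S=67.8600. Δ = (V_up−V_dn)/(S_up−S_dn) = (5.9982−0.0000)/(88.8966−52.9308) = 0.1668. V = [p*·5.9982 + (1−p*)·0.0000]/1.08 = 3.1437. B = V − Δ·S = -8.1736.
(1,1): S=113.9700. Δ = (V_up−V_dn)/(S_up−S_dn) = (52.0692−5.9982)/(149.3007−88.8966) = 0.7627. V = [p*·52.0692 + (1−p*)·5.9982]/1.08 = 29.7001. B = V − Δ·S = -57.2263.
(0,0): S=87.0000. Δ = (V_up−V_dn)/(S_up−S_dn) = (29.7001−3.1437)/(113.9700−67.8600) = 0.5759. V = [p*·29.7001 + (1−p*)·3.1437]/1.08 = 16.8293. B = V − Δ·S = -33.2771.
Each (Δ,B) replicates both successor values, so the strategy is self-financing and V0 is arbitrage-free.

(0,0): Delta=0.5759 Bond=-33.2771
(1,0): Delta=0.1668 Bond=-8.1736
(1,1): Delta=0.7627 Bond=-57.2263
(2,0): Delta=0.0000 Bond=0.0000
(2,1): Delta=0.2429 Bond=-15.5953
(2,2): Delta=1.0000 Bond=-97.2315
V0=16.8293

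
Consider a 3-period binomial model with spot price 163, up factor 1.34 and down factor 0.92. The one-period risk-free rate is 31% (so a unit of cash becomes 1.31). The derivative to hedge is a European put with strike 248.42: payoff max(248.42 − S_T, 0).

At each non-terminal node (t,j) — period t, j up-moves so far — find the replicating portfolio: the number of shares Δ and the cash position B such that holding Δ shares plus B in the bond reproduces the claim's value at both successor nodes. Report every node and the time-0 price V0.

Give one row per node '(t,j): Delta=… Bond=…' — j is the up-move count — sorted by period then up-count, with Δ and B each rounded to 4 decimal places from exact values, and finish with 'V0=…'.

(0,0): Delta=-0.0743 Bond=12.5276
(1,0): Delta=-0.7654 Bond=120.0481
(1,1): Delta=-0.0378 Bond=8.4391
(2,0): Delta=-1.0000 Bond=189.6336
(2,1): Delta=-0.7530 Bond=154.7730
(2,2): Delta=0.0000 Bond=0.0000
V0=0.4215

The replicating-portfolio and risk-neutral prices coincide; use p* = (1.31−0.92)/(1.34−0.92) = 0.9286 for the latter.
Payoff layer (t=3): V(3,0)=121.4939, V(3,1)=63.5493, V(3,2)=0.0000, V(3,3)=0.0000
Node (2,0) S=137.9632: V=(p*·63.5493+(1−p*)·121.4939)/1.31=51.6704; Δ=(63.5493−121.4939)/(184.8707−126.9261)=-1.0000; B=V−Δ·S=189.6336
Node (2,1) S=200.9464: V=(p*·0.0000+(1−p*)·63.5493)/1.31=3.4651; Δ=(0.0000−63.5493)/(269.2682−184.8707)=-0.7530; B=V−Δ·S=154.7730
Node (2,2) S=292.6828: V=(p*·0.0000+(1−p*)·0.0000)/1.31=0.0000; Δ=(0.0000−0.0000)/(392.1950−269.2682)=0.0000; B=V−Δ·S=0.0000
Node (1,0) S=149.9600: V=(p*·3.4651+(1−p*)·51.6704)/1.31=5.2735; Δ=(3.4651−51.6704)/(200.9464−137.9632)=-0.7654; B=V−Δ·S=120.0481
Node (1,1) S=218.4200: V=(p*·0.0000+(1−p*)·3.4651)/1.31=0.1889; Δ=(0.0000−3.4651)/(292.6828−200.9464)=-0.0378; B=V−Δ·S=8.4391
Node (0,0) S=163.0000: V=(p*·0.1889+(1−p*)·5.2735)/1.31=0.4215; Δ=(0.1889−5.2735)/(218.4200−149.9600)=-0.0743; B=V−Δ·S=12.5276
The time-0 hedge costs 0.4215, which is the no-arbitrage price.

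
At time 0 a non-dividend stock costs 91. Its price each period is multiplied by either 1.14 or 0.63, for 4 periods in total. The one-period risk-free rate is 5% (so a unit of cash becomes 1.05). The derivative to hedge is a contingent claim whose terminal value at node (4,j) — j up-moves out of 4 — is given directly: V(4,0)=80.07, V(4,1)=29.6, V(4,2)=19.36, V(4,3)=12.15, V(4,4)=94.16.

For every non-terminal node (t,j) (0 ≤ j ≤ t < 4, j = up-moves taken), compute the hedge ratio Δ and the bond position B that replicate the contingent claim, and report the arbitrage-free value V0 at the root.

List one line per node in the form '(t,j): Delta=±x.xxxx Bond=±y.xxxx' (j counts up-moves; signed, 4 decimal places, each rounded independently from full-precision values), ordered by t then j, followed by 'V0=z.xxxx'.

The replicating-portfolio and risk-neutral prices coincide; use p* = (1.05−0.63)/(1.14−0.63) = 0.8235 for the latter.
Payoff layer (t=4): V(4,0)=80.0700, V(4,1)=29.6000, V(4,2)=19.3600, V(4,3)=12.1500, V(4,4)=94.1600
(3,0): S=22.7543. Δ = (V_up−V_dn)/(S_up−S_dn) = (29.6000−80.0700)/(25.9399−14.3352) = -4.3491. V = [p*·29.6000 + (1−p*)·80.0700]/1.05 = 36.6728. B = V − Δ·S = 135.6336.
(3,1): S=41.1744. Δ = (V_up−V_dn)/(S_up−S_dn) = (19.3600−29.6000)/(46.9388−25.9399) = -0.4876. V = [p*·19.3600 + (1−p*)·29.6000]/1.05 = 20.1591. B = V − Δ·S = 40.2375.
(3,2): S=74.5061. Δ = (V_up−V_dn)/(S_up−S_dn) = (12.1500−19.3600)/(84.9369−46.9388) = -0.1897. V = [p*·12.1500 + (1−p*)·19.3600]/1.05 = 12.7832. B = V − Δ·S = 26.9204.
(3,3): S=134.8205. Δ = (V_up−V_dn)/(S_up−S_dn) = (94.1600−12.1500)/(153.6954−84.9369) = 1.1927. V = [p*·94.1600 + (1−p*)·12.1500]/1.05 = 75.8930. B = V − Δ·S = -84.9109.
(2,0): S=36.1179. Δ = (V_up−V_dn)/(S_up−S_dn) = (20.1591−36.6728)/(41.1744−22.7543) = -0.8965. V = [p*·20.1591 + (1−p*)·36.6728]/1.05 = 21.9746. B = V − Δ·S = 54.3544.
(2,1): S=65.3562. Δ = (V_up−V_dn)/(S_up−S_dn) = (12.7832−20.1591)/(74.5061−41.1744) = -0.2213. V = [p*·12.7832 + (1−p*)·20.1591]/1.05 = 13.4141. B = V − Δ·S = 27.8767.
(2,2): S=118.2636. Δ = (V_up−V_dn)/(S_up−S_dn) = (75.8930−12.7832)/(134.8205−74.5061) = 1.0463. V = [p*·75.8930 + (1−p*)·12.7832]/1.05 = 61.6724. B = V − Δ·S = -62.0724.
(1,0): S=57.3300. Δ = (V_up−V_dn)/(S_up−S_dn) = (13.4141−21.9746)/(65.3562−36.1179) = -0.2928. V = [p*·13.4141 + (1−p*)·21.9746]/1.05 = 14.2141. B = V − Δ·S = 30.9993.
(1,1): S=103.7400. Δ = (V_up−V_dn)/(S_up−S_dn) = (61.6724−13.4141)/(118.2636−65.3562) = 0.9121. V = [p*·61.6724 + (1−p*)·13.4141]/1.05 = 50.6249. B = V − Δ·S = -43.9990.
(0,0): S=91.0000. Δ = (V_up−V_dn)/(S_up−S_dn) = (50.6249−14.2141)/(103.7400−57.3300) = 0.7845. V = [p*·50.6249 + (1−p*)·14.2141]/1.05 = 42.0948. B = V − Δ·S = -29.2991.
The time-0 hedge costs 42.0948, which is the no-arbitrage price.

(0,0): Delta=0.7845 Bond=-29.2991
(1,0): Delta=-0.2928 Bond=30.9993
(1,1): Delta=0.9121 Bond=-43.9990
(2,0): Delta=-0.8965 Bond=54.3544
(2,1): Delta=-0.2213 Bond=27.8767
(2,2): Delta=1.0463 Bond=-62.0724
(3,0): Delta=-4.3491 Bond=135.6336
(3,1): Delta=-0.4876 Bond=40.2375
(3,2): Delta=-0.1897 Bond=26.9204
(3,3): Delta=1.1927 Bond=-84.9109
V0=42.0948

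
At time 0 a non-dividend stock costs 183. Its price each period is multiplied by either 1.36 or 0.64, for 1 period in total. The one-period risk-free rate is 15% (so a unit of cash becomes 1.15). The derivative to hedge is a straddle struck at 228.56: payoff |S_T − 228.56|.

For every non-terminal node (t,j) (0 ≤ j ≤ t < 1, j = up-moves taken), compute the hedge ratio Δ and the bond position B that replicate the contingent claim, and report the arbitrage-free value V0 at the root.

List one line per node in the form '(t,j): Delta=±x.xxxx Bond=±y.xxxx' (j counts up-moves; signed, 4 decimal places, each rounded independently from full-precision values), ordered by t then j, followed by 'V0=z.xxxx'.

(0,0): Delta=-0.6916 Bond=167.3353
V0=40.7797

The replicating-portfolio and risk-neutral prices coincide; use p* = (1.15−0.64)/(1.36−0.64) = 0.7083 for the latter.
Terminal payoffs: V(1,0)=111.4400, V(1,1)=20.3200
(0,0): S=183.0000. Δ = (V_up−V_dn)/(S_up−S_dn) = (20.3200−111.4400)/(248.8800−117.1200) = -0.6916. V = [p*·20.3200 + (1−p*)·111.4400]/1.15 = 40.7797. B = V − Δ·S = 167.3353.
Root portfolio cost Δ·183+B reproduces V0=40.7797.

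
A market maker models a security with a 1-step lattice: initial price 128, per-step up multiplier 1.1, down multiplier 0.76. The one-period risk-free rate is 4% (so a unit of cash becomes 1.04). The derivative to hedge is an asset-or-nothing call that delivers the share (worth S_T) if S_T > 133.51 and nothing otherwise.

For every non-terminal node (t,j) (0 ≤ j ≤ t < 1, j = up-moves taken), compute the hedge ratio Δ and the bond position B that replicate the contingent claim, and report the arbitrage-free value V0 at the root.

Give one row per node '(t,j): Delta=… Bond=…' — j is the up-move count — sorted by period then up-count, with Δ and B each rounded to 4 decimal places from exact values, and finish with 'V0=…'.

Since d<R<u, set p* = (R−d)/(u−d) = 0.8235; price each node as the discounted p*-expectation of its children.
Payoff layer (t=1): V(1,0)=0.0000, V(1,1)=140.8000
  t=0,j=0: stock 128.0000 → up 140.8000 (V=140.8000), down 97.2800 (V=0.0000). Price 111.4932; hedge Δ=3.2353, bond B=-302.6244.
The time-0 hedge costs 111.4932, which is the no-arbitrage price.

(0,0): Delta=3.2353 Bond=-302.6244
V0=111.4932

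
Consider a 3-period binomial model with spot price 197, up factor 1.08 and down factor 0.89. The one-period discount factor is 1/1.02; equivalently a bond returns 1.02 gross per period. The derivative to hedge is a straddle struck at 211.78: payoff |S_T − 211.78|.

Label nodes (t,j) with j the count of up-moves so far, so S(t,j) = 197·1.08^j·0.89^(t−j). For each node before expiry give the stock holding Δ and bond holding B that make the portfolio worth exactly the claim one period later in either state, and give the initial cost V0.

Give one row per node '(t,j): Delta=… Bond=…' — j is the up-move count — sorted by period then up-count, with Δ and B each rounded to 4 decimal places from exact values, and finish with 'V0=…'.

No-arbitrage ⇒ martingale measure with p* = (R−d)/(u−d) = 0.6842.
Payoff layer (t=3): V(3,0)=72.9011, V(3,1)=43.2528, V(3,2)=7.2751, V(3,3)=36.3833
(2,0): S=156.0437. Δ = (V_up−V_dn)/(S_up−S_dn) = (43.2528−72.9011)/(168.5272−138.8789) = -1.0000. V = [p*·43.2528 + (1−p*)·72.9011]/1.02 = 51.5838. B = V − Δ·S = 207.6275.
(2,1): S=189.3564. Δ = (V_up−V_dn)/(S_up−S_dn) = (7.2751−43.2528)/(204.5049−168.5272) = -1.0000. V = [p*·7.2751 + (1−p*)·43.2528]/1.02 = 18.2711. B = V − Δ·S = 207.6275.
(2,2): S=229.7808. Δ = (V_up−V_dn)/(S_up−S_dn) = (36.3833−7.2751)/(248.1633−204.5049) = 0.6667. V = [p*·36.3833 + (1−p*)·7.2751]/1.02 = 26.6580. B = V − Δ·S = -126.5429.
(1,0): S=175.3300. Δ = (V_up−V_dn)/(S_up−S_dn) = (18.2711−51.5838)/(189.3564−156.0437) = -1.0000. V = [p*·18.2711 + (1−p*)·51.5838]/1.02 = 28.2263. B = V − Δ·S = 203.5563.
(1,1): S=212.7600. Δ = (V_up−V_dn)/(S_up−S_dn) = (26.6580−18.2711)/(229.7808−189.3564) = 0.2075. V = [p*·26.6580 + (1−p*)·18.2711]/1.02 = 23.5387. B = V − Δ·S = -20.6033.
(0,0): S=197.0000. Δ = (V_up−V_dn)/(S_up−S_dn) = (23.5387−28.2263)/(212.7600−175.3300) = -0.1252. V = [p*·23.5387 + (1−p*)·28.2263]/1.02 = 24.5285. B = V − Δ·S = 49.1999.
Self-financing check: at every node Δ·S+B equals the discounted successor values.

(0,0): Delta=-0.1252 Bond=49.1999
(1,0): Delta=-1.0000 Bond=203.5563
(1,1): Delta=0.2075 Bond=-20.6033
(2,0): Delta=-1.0000 Bond=207.6275
(2,1): Delta=-1.0000 Bond=207.6275
(2,2): Delta=0.6667 Bond=-126.5429
V0=24.5285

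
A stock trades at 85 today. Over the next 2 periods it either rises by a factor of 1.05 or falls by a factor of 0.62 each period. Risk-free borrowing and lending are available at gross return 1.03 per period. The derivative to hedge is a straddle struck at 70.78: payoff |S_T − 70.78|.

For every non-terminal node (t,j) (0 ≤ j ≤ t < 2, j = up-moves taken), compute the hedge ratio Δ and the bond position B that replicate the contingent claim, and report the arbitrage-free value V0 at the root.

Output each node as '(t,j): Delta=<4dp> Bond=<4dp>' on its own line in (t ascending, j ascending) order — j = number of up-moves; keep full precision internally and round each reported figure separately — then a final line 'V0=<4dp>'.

Risk-neutral probability p* = (R−d)/(u−d) = (1.03−0.62)/(1.05−0.62) = 0.9535.
Terminal payoffs: V(2,0)=38.1060, V(2,1)=15.4450, V(2,2)=22.9325
(1,0): S=52.7000. Δ = (V_up−V_dn)/(S_up−S_dn) = (15.4450−38.1060)/(55.3350−32.6740) = -1.0000. V = [p*·15.4450 + (1−p*)·38.1060]/1.03 = 16.0184. B = V − Δ·S = 68.7184.
(1,1): S=89.2500. Δ = (V_up−V_dn)/(S_up−S_dn) = (22.9325−15.4450)/(93.7125−55.3350) = 0.1951. V = [p*·22.9325 + (1−p*)·15.4450]/1.03 = 21.9265. B = V − Δ·S = 4.5137.
(0,0): S=85.0000. Δ = (V_up−V_dn)/(S_up−S_dn) = (21.9265−16.0184)/(89.2500−52.7000) = 0.1616. V = [p*·21.9265 + (1−p*)·16.0184]/1.03 = 21.0210. B = V − Δ·S = 7.2815.
Self-financing check: at every node Δ·S+B equals the discounted successor values.

(0,0): Delta=0.1616 Bond=7.2815
(1,0): Delta=-1.0000 Bond=68.7184
(1,1): Delta=0.1951 Bond=4.5137
V0=21.0210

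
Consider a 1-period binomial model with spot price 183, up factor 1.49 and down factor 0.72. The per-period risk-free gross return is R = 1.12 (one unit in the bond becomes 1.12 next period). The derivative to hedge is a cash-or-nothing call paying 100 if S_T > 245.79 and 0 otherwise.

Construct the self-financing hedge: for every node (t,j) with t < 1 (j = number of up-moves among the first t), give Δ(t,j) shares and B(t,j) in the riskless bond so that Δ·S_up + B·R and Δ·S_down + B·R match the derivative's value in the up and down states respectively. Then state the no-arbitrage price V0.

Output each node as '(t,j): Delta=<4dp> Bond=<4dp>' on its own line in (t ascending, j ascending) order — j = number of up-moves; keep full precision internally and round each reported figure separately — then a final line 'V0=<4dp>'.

(0,0): Delta=0.7097 Bond=-83.4879
V0=46.3822

No-arbitrage ⇒ martingale measure with p* = (R−d)/(u−d) = 0.5195.
Payoff layer (t=1): V(1,0)=0.0000, V(1,1)=100.0000
  t=0,j=0: stock 183.0000 → up 272.6700 (V=100.0000), down 131.7600 (V=0.0000). Price 46.3822; hedge Δ=0.7097, bond B=-83.4879.
Each (Δ,B) replicates both successor values, so the strategy is self-financing and V0 is arbitrage-free.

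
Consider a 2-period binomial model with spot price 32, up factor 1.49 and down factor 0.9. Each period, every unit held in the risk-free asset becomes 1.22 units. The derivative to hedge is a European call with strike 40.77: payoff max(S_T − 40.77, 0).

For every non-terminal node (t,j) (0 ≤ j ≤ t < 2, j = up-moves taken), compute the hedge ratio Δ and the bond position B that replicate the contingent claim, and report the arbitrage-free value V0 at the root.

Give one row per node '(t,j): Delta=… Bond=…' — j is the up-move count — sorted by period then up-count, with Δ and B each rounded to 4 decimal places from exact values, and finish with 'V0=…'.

(0,0): Delta=0.7050 Bond=-15.8612
(1,0): Delta=0.1261 Bond=-2.6782
(1,1): Delta=1.0000 Bond=-33.4180
V0=6.6976

No-arbitrage ⇒ martingale measure with p* = (R−d)/(u−d) = 0.5424.
Terminal payoffs: V(2,0)=0.0000, V(2,1)=2.1420, V(2,2)=30.2732
  t=1,j=0: stock 28.8000 → up 42.9120 (V=2.1420), down 25.9200 (V=0.0000). Price 0.9523; hedge Δ=0.1261, bond B=-2.6782.
  t=1,j=1: stock 47.6800 → up 71.0432 (V=30.2732), down 42.9120 (V=2.1420). Price 14.2620; hedge Δ=1.0000, bond B=-33.4180.
  t=0,j=0: stock 32.0000 → up 47.6800 (V=14.2620), down 28.8000 (V=0.9523). Price 6.6976; hedge Δ=0.7050, bond B=-15.8612.
Self-financing check: at every node Δ·S+B equals the discounted successor values.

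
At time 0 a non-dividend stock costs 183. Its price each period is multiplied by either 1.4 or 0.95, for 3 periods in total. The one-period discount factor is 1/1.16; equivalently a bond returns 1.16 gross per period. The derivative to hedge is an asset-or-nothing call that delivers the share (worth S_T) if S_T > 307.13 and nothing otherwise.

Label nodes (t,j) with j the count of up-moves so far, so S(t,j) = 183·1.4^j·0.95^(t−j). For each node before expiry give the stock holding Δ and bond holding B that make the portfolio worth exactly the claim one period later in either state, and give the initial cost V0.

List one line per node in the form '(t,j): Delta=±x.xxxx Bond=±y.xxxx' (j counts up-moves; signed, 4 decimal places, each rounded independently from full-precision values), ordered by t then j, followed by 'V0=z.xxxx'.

Under the risk-neutral measure, an up-move has probability p* = (R−d)/(u−d) = 0.4667 and values discount at R = 1.16.
Payoff layer (t=3): V(3,0)=0.0000, V(3,1)=0.0000, V(3,2)=340.7460, V(3,3)=502.1520
Node (2,0) S=165.1575: V=(p*·0.0000+(1−p*)·0.0000)/1.16=0.0000; Δ=(0.0000−0.0000)/(231.2205−156.8996)=0.0000; B=V−Δ·S=0.0000
Node (2,1) S=243.3900: V=(p*·340.7460+(1−p*)·0.0000)/1.16=137.0817; Δ=(340.7460−0.0000)/(340.7460−231.2205)=3.1111; B=V−Δ·S=-620.1316
Node (2,2) S=358.6800: V=(p*·502.1520+(1−p*)·340.7460)/1.16=358.6800; Δ=(502.1520−340.7460)/(502.1520−340.7460)=1.0000; B=V−Δ·S=0.0000
Node (1,0) S=173.8500: V=(p*·137.0817+(1−p*)·0.0000)/1.16=55.1478; Δ=(137.0817−0.0000)/(243.3900−165.1575)=1.7522; B=V−Δ·S=-249.4782
Node (1,1) S=256.2000: V=(p*·358.6800+(1−p*)·137.0817)/1.16=207.3226; Δ=(358.6800−137.0817)/(358.6800−243.3900)=1.9221; B=V−Δ·S=-285.1180
Node (0,0) S=183.0000: V=(p*·207.3226+(1−p*)·55.1478)/1.16=108.7610; Δ=(207.3226−55.1478)/(256.2000−173.8500)=1.8479; B=V−Δ·S=-229.4053
Root portfolio cost Δ·183+B reproduces V0=108.7610.

(0,0): Delta=1.8479 Bond=-229.4053
(1,0): Delta=1.7522 Bond=-249.4782
(1,1): Delta=1.9221 Bond=-285.1180
(2,0): Delta=0.0000 Bond=0.0000
(2,1): Delta=3.1111 Bond=-620.1316
(2,2): Delta=1.0000 Bond=0.0000
V0=108.7610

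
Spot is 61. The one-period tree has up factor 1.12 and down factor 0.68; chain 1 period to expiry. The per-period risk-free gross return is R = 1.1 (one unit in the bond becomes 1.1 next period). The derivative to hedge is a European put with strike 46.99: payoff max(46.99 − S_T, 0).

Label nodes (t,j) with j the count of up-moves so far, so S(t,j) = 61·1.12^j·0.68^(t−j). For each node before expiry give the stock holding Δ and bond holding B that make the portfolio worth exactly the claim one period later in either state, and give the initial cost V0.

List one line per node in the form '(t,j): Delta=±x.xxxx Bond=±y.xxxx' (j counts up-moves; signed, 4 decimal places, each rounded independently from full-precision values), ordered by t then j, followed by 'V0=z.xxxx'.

(0,0): Delta=-0.2053 Bond=12.7504
V0=0.2277

The replicating-portfolio and risk-neutral prices coincide; use p* = (1.1−0.68)/(1.12−0.68) = 0.9545 for the latter.
Terminal values V(1,·): V(1,0)=5.5100, V(1,1)=0.0000
  t=0,j=0: stock 61.0000 → up 68.3200 (V=0.0000), down 41.4800 (V=5.5100). Price 0.2277; hedge Δ=-0.2053, bond B=12.7504.
The time-0 hedge costs 0.2277, which is the no-arbitrage price.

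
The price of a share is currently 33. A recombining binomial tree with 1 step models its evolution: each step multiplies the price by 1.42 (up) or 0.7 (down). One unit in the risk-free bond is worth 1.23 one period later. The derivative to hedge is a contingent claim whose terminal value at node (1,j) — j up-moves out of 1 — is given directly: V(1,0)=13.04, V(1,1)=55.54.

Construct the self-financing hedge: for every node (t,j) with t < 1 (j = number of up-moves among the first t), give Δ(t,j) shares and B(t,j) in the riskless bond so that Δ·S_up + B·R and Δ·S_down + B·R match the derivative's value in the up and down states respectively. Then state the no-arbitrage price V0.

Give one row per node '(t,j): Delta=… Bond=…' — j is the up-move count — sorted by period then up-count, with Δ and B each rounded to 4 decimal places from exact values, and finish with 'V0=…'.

Since d<R<u, set p* = (R−d)/(u−d) = 0.7361; price each node as the discounted p*-expectation of its children.
At expiry t=1: V(1,0)=13.0400, V(1,1)=55.5400
  t=0,j=0: stock 33.0000 → up 46.8600 (V=55.5400), down 23.1000 (V=13.0400). Price 36.0364; hedge Δ=1.7887, bond B=-22.9914.
The time-0 hedge costs 36.0364, which is the no-arbitrage price.

(0,0): Delta=1.7887 Bond=-22.9914
V0=36.0364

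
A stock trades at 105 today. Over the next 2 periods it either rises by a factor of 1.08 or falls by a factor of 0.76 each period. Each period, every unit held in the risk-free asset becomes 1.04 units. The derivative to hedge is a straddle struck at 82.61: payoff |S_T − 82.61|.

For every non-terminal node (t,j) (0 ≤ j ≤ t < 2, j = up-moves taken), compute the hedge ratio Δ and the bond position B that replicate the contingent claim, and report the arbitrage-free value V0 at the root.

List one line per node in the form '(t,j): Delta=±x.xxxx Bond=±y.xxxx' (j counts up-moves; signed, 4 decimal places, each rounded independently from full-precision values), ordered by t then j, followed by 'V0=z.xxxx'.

(0,0): Delta=0.8429 Bond=-59.2452
(1,0): Delta=-0.7201 Bond=63.1091
(1,1): Delta=1.0000 Bond=-79.4327
V0=29.2569

Under the risk-neutral measure, an up-move has probability p* = (R−d)/(u−d) = 0.8750 and values discount at R = 1.04.
Terminal values V(2,·): V(2,0)=21.9620, V(2,1)=3.5740, V(2,2)=39.8620
Node (1,0) S=79.8000: V=(p*·3.5740+(1−p*)·21.9620)/1.04=5.6466; Δ=(3.5740−21.9620)/(86.1840−60.6480)=-0.7201; B=V−Δ·S=63.1091
Node (1,1) S=113.4000: V=(p*·39.8620+(1−p*)·3.5740)/1.04=33.9673; Δ=(39.8620−3.5740)/(122.4720−86.1840)=1.0000; B=V−Δ·S=-79.4327
Node (0,0) S=105.0000: V=(p*·33.9673+(1−p*)·5.6466)/1.04=29.2569; Δ=(33.9673−5.6466)/(113.4000−79.8000)=0.8429; B=V−Δ·S=-59.2452
Root portfolio cost Δ·105+B reproduces V0=29.2569.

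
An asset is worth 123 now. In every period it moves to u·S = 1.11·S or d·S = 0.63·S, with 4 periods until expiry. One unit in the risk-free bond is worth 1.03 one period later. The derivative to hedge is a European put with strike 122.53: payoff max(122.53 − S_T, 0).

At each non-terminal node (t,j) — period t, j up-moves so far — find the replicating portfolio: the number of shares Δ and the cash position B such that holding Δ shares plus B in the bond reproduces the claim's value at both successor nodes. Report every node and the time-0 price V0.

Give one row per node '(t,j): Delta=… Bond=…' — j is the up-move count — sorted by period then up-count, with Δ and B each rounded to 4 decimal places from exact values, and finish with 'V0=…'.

(0,0): Delta=-0.4242 Bond=65.5460
(1,0): Delta=-1.0000 Bond=112.1323
(1,1): Delta=-0.3588 Bond=58.5883
(2,0): Delta=-1.0000 Bond=115.4963
(2,1): Delta=-1.0000 Bond=115.4963
(2,2): Delta=-0.2860 Bond=49.3159
(3,0): Delta=-1.0000 Bond=118.9612
(3,1): Delta=-1.0000 Bond=118.9612
(3,2): Delta=-1.0000 Bond=118.9612
(3,3): Delta=-0.2050 Bond=37.1623
V0=13.3713

No-arbitrage ⇒ martingale measure with p* = (R−d)/(u−d) = 0.8333.
Payoff layer (t=4): V(4,0)=103.1539, V(4,1)=88.3911, V(4,2)=62.3805, V(4,3)=16.5523, V(4,4)=0.0000
  t=3,j=0: stock 30.7558 → up 34.1389 (V=88.3911), down 19.3761 (V=103.1539). Price 88.2054; hedge Δ=-1.0000, bond B=118.9612.
  t=3,j=1: stock 54.1888 → up 60.1495 (V=62.3805), down 34.1389 (V=88.3911). Price 64.7724; hedge Δ=-1.0000, bond B=118.9612.
  t=3,j=2: stock 95.4754 → up 105.9777 (V=16.5523), down 60.1495 (V=62.3805). Price 23.4857; hedge Δ=-1.0000, bond B=118.9612.
  t=3,j=3: stock 168.2186 → up 186.7227 (V=0.0000), down 105.9777 (V=16.5523). Price 2.6784; hedge Δ=-0.2050, bond B=37.1623.
  t=2,j=0: stock 48.8187 → up 54.1888 (V=64.7724), down 30.7558 (V=88.2054). Price 66.6776; hedge Δ=-1.0000, bond B=115.4963.
  t=2,j=1: stock 86.0139 → up 95.4754 (V=23.4857), down 54.1888 (V=64.7724). Price 29.4824; hedge Δ=-1.0000, bond B=115.4963.
  t=2,j=2: stock 151.5483 → up 168.2186 (V=2.6784), down 95.4754 (V=23.4857). Price 5.9672; hedge Δ=-0.2860, bond B=49.3159.
  t=1,j=0: stock 77.4900 → up 86.0139 (V=29.4824), down 48.8187 (V=66.6776). Price 34.6423; hedge Δ=-1.0000, bond B=112.1323.
  t=1,j=1: stock 136.5300 → up 151.5483 (V=5.9672), down 86.0139 (V=29.4824). Price 9.5985; hedge Δ=-0.3588, bond B=58.5883.
  t=0,j=0: stock 123.0000 → up 136.5300 (V=9.5985), down 77.4900 (V=34.6423). Price 13.3713; hedge Δ=-0.4242, bond B=65.5460.
The time-0 hedge costs 13.3713, which is the no-arbitrage price.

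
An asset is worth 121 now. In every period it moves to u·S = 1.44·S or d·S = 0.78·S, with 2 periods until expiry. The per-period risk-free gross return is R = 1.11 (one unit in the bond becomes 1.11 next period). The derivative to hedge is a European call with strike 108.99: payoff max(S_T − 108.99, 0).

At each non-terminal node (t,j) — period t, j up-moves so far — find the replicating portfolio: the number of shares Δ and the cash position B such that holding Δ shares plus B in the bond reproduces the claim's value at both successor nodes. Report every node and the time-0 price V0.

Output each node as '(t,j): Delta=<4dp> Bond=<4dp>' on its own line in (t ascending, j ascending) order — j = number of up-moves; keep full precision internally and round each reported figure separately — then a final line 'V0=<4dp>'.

No-arbitrage ⇒ martingale measure with p* = (R−d)/(u−d) = 0.5000.
Terminal payoffs: V(2,0)=0.0000, V(2,1)=26.9172, V(2,2)=141.9156
(1,0): S=94.3800. Δ = (V_up−V_dn)/(S_up−S_dn) = (26.9172−0.0000)/(135.9072−73.6164) = 0.4321. V = [p*·26.9172 + (1−p*)·0.0000]/1.11 = 12.1249. B = V − Δ·S = -28.6588.
(1,1): S=174.2400. Δ = (V_up−V_dn)/(S_up−S_dn) = (141.9156−26.9172)/(250.9056−135.9072) = 1.0000. V = [p*·141.9156 + (1−p*)·26.9172]/1.11 = 76.0508. B = V − Δ·S = -98.1892.
(0,0): S=121.0000. Δ = (V_up−V_dn)/(S_up−S_dn) = (76.0508−12.1249)/(174.2400−94.3800) = 0.8005. V = [p*·76.0508 + (1−p*)·12.1249]/1.11 = 39.7188. B = V − Δ·S = -57.1387.
The time-0 hedge costs 39.7188, which is the no-arbitrage price.

(0,0): Delta=0.8005 Bond=-57.1387
(1,0): Delta=0.4321 Bond=-28.6588
(1,1): Delta=1.0000 Bond=-98.1892
V0=39.7188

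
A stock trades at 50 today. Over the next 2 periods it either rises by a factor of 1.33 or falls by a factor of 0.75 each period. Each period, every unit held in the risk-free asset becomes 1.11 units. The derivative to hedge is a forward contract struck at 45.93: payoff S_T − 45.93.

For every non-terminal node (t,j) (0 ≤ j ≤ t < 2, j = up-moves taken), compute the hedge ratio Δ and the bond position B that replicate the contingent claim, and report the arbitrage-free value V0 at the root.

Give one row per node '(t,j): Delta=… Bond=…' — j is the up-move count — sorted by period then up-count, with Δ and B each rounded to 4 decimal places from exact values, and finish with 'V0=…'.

The replicating-portfolio and risk-neutral prices coincide; use p* = (1.11−0.75)/(1.33−0.75) = 0.6207 for the latter.
Terminal payoffs: V(2,0)=-17.8050, V(2,1)=3.9450, V(2,2)=42.5150
Node (1,0) S=37.5000: V=(p*·3.9450+(1−p*)·-17.8050)/1.11=-3.8784; Δ=(3.9450−-17.8050)/(49.8750−28.1250)=1.0000; B=V−Δ·S=-41.3784
Node (1,1) S=66.5000: V=(p*·42.5150+(1−p*)·3.9450)/1.11=25.1216; Δ=(42.5150−3.9450)/(88.4450−49.8750)=1.0000; B=V−Δ·S=-41.3784
Node (0,0) S=50.0000: V=(p*·25.1216+(1−p*)·-3.8784)/1.11=12.7222; Δ=(25.1216−-3.8784)/(66.5000−37.5000)=1.0000; B=V−Δ·S=-37.2778
Check: Δ(0,0)·S0 + B(0,0) = 12.7222 = V0.

(0,0): Delta=1.0000 Bond=-37.2778
(1,0): Delta=1.0000 Bond=-41.3784
(1,1): Delta=1.0000 Bond=-41.3784
V0=12.7222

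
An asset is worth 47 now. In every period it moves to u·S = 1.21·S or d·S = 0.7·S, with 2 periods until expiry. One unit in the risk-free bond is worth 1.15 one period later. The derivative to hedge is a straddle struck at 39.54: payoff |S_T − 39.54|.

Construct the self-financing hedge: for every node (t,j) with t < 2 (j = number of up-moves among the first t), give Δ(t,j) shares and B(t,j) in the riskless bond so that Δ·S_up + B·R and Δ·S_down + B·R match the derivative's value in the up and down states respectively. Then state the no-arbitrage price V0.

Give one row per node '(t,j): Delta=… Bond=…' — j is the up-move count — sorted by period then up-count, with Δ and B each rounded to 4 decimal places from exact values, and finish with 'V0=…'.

The replicating-portfolio and risk-neutral prices coincide; use p* = (1.15−0.7)/(1.21−0.7) = 0.8824 for the latter.
Payoff layer (t=2): V(2,0)=16.5100, V(2,1)=0.2690, V(2,2)=29.2727
(1,0): S=32.9000. Δ = (V_up−V_dn)/(S_up−S_dn) = (0.2690−16.5100)/(39.8090−23.0300) = -0.9679. V = [p*·0.2690 + (1−p*)·16.5100]/1.15 = 1.8954. B = V − Δ·S = 33.7405.
(1,1): S=56.8700. Δ = (V_up−V_dn)/(S_up−S_dn) = (29.2727−0.2690)/(68.8127−39.8090) = 1.0000. V = [p*·29.2727 + (1−p*)·0.2690]/1.15 = 22.4874. B = V − Δ·S = -34.3826.
(0,0): S=47.0000. Δ = (V_up−V_dn)/(S_up−S_dn) = (22.4874−1.8954)/(56.8700−32.9000) = 0.8591. V = [p*·22.4874 + (1−p*)·1.8954]/1.15 = 17.4477. B = V − Δ·S = -22.9288.
Self-financing check: at every node Δ·S+B equals the discounted successor values.

(0,0): Delta=0.8591 Bond=-22.9288
(1,0): Delta=-0.9679 Bond=33.7405
(1,1): Delta=1.0000 Bond=-34.3826
V0=17.4477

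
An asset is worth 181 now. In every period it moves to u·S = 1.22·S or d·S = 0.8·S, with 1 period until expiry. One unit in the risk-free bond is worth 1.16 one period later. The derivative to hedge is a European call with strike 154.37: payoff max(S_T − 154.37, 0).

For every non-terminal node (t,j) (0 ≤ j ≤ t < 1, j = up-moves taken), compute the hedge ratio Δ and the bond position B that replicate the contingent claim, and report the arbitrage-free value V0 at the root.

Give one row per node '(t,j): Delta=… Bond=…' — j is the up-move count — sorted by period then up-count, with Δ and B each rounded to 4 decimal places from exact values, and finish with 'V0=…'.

(0,0): Delta=0.8741 Bond=-109.1133
V0=49.1010

The replicating-portfolio and risk-neutral prices coincide; use p* = (1.16−0.8)/(1.22−0.8) = 0.8571 for the latter.
Terminal payoffs: V(1,0)=0.0000, V(1,1)=66.4500
  t=0,j=0: stock 181.0000 → up 220.8200 (V=66.4500), down 144.8000 (V=0.0000). Price 49.1010; hedge Δ=0.8741, bond B=-109.1133.
Each (Δ,B) replicates both successor values, so the strategy is self-financing and V0 is arbitrage-free.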